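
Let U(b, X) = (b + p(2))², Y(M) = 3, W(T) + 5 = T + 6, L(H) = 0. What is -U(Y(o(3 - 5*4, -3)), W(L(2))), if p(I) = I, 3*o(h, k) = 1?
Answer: -25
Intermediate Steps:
o(h, k) = ⅓ (o(h, k) = (⅓)*1 = ⅓)
W(T) = 1 + T (W(T) = -5 + (T + 6) = -5 + (6 + T) = 1 + T)
U(b, X) = (2 + b)² (U(b, X) = (b + 2)² = (2 + b)²)
-U(Y(o(3 - 5*4, -3)), W(L(2))) = -(2 + 3)² = -1*5² = -1*25 = -25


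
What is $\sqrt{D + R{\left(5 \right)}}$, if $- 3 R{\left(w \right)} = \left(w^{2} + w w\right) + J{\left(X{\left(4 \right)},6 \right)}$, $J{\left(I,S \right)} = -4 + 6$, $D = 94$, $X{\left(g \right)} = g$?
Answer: $\frac{\sqrt{690}}{3} \approx 8.756$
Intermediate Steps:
$J{\left(I,S \right)} = 2$
$R{\left(w \right)} = - \frac{2}{3} - \frac{2 w^{2}}{3}$ ($R{\left(w \right)} = - \frac{\left(w^{2} + w w\right) + 2}{3} = - \frac{\left(w^{2} + w^{2}\right) + 2}{3} = - \frac{2 w^{2} + 2}{3} = - \frac{2 + 2 w^{2}}{3} = - \frac{2}{3} - \frac{2 w^{2}}{3}$)
$\sqrt{D + R{\left(5 \right)}} = \sqrt{94 - \left(\frac{2}{3} + \frac{2 \cdot 5^{2}}{3}\right)} = \sqrt{94 - \frac{52}{3}} = \sqrt{\frac{230}{3}} = \frac{\sqrt{690}}{3}$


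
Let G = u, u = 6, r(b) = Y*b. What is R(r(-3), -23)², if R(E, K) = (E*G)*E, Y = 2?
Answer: 46656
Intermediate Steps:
r(b) = 2*b
G = 6
R(E, K) = 6*E² (R(E, K) = (E*6)*E = (6*E)*E = 6*E²)
R(r(-3), -23)² = (6*(2*(-3))²)² = (6*(-6)²)² = (6*36)² = 216² = 46656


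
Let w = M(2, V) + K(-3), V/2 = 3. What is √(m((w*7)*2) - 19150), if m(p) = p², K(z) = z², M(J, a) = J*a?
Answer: √67286 ≈ 259.40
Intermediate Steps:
V = 6 (V = 2*3 = 6)
w = 21 (w = 2*6 + (-3)² = 12 + 9 = 21)
√(m((w*7)*2) - 19150) = √(((21*7)*2)² - 19150) = √((147*2)² - 19150) = √(294² - 19150) = √(86436 - 19150) = √67286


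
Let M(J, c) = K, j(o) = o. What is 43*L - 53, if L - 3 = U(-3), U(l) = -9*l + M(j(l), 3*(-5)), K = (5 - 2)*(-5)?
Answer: 592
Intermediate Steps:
K = -15 (K = 3*(-5) = -15)
M(J, c) = -15
U(l) = -15 - 9*l (U(l) = -9*l - 15 = -15 - 9*l)
L = 15 (L = 3 + (-15 - 9*(-3)) = 3 + (-15 + 27) = 3 + 12 = 15)
43*L - 53 = 43*15 - 53 = 645 - 53 = 592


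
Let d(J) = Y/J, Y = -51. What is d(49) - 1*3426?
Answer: -167925/49 ≈ -3427.0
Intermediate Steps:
d(J) = -51/J
d(49) - 1*3426 = -51/49 - 1*3426 = -51*1/49 - 3426 = -51/49 - 3426 = -167925/49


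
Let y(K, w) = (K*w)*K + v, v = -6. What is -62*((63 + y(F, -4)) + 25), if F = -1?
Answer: -4836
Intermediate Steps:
y(K, w) = -6 + w*K² (y(K, w) = (K*w)*K - 6 = w*K² - 6 = -6 + w*K²)
-62*((63 + y(F, -4)) + 25) = -62*((63 + (-6 - 4*(-1)²)) + 25) = -62*((63 + (-6 - 4*1)) + 25) = -62*((63 + (-6 - 4)) + 25) = -62*((63 - 10) + 25) = -62*(53 + 25) = -62*78 = -4836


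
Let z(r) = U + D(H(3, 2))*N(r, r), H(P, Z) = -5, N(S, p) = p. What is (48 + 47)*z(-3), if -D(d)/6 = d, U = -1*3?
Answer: -8835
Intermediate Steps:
U = -3
D(d) = -6*d
z(r) = -3 + 30*r (z(r) = -3 + (-6*(-5))*r = -3 + 30*r)
(48 + 47)*z(-3) = (48 + 47)*(-3 + 30*(-3)) = 95*(-3 - 90) = 95*(-93) = -8835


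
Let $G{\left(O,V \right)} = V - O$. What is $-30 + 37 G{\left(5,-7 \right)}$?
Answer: $-474$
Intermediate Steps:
$-30 + 37 G{\left(5,-7 \right)} = -30 + 37 \left(-7 - 5\right) = -30 + 37 \left(-12\right) = -30 - 444 = -474$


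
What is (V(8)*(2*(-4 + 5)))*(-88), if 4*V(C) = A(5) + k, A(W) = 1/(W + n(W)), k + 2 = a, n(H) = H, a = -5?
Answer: 1518/5 ≈ 303.60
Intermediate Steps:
k = -7 (k = -2 - 5 = -7)
A(W) = 1/(2*W) (A(W) = 1/(W + W) = 1/(2*W))
V(C) = -69/40 (V(C) = ((1/2)/5 - 7)/4 = ((1/2)*(1/5) - 7)/4 = (1/10 - 7)/4 = (1/4)*(-69/10) = -69/40)
(V(8)*(2*(-4 + 5)))*(-88) = -69*(-4 + 5)/20*(-88) = -69/20*(-88) = 1518/5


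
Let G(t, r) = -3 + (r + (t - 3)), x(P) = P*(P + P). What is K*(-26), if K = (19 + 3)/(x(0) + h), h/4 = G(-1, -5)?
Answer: 143/12 ≈ 11.917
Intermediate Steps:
x(P) = 2*P² (x(P) = P*(2*P) = 2*P²)
G(t, r) = -6 + r + t (G(t, r) = -3 + (r + (-3 + t)) = -3 + (-3 + r + t) = -6 + r + t)
h = -48 (h = 4*(-6 - 5 - 1) = 4*(-12) = -48)
K = -11/24 (K = (19 + 3)/(2*0² - 48) = 22/(2*0 - 48) = 22/(0 - 48) = 22/(-48) = 22*(-1/48) = -11/24 ≈ -0.45833)
K*(-26) = -11/24*(-26) = 143/12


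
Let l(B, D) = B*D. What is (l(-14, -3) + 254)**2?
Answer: 87616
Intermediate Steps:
(l(-14, -3) + 254)**2 = (-14*(-3) + 254)**2 = (42 + 254)**2 = 296**2 = 87616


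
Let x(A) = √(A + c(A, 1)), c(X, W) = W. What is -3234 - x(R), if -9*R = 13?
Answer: -3234 - 2*I/3 ≈ -3234.0 - 0.66667*I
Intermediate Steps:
R = -13/9 (R = -⅑*13 = -13/9 ≈ -1.4444)
x(A) = √(1 + A) (x(A) = √(A + 1) = √(1 + A))
-3234 - x(R) = -3234 - √(1 - 13/9) = -3234 - √(-4/9) = -3234 - 2*I/3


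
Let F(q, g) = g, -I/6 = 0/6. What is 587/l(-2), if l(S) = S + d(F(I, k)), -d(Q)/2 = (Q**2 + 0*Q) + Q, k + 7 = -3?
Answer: -587/182 ≈ -3.2253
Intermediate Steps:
I = 0 (I = -0/6 = -6*0 = 0)
k = -10 (k = -7 - 3 = -10)
d(Q) = -2*Q - 2*Q**2 (d(Q) = -2*((Q**2 + 0*Q) + Q) = -2*((Q**2 + 0) + Q) = -2*(Q**2 + Q) = -2*(Q + Q**2) = -2*Q - 2*Q**2)
l(S) = -180 + S (l(S) = S - 2*(-10)*(1 - 10) = S - 2*(-10)*(-9) = S - 180 = -180 + S)
587/l(-2) = 587/(-180 - 2) = 587/(-182) = 587*(-1/182) = -587/182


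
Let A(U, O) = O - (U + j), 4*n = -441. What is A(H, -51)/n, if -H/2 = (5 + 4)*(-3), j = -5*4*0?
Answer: 20/21 ≈ 0.95238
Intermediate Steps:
j = 0 (j = -20*0 = 0)
n = -441/4 (n = (¼)*(-441) = -441/4 ≈ -110.25)
H = 54 (H = -2*(5 + 4)*(-3) = -18*(-3) = -2*(-27) = 54)
A(U, O) = O - U (A(U, O) = O - (U + 0) = O - U)
A(H, -51)/n = (-51 - 1*54)/(-441/4) = (-51 - 54)*(-4/441) = -105*(-4/441) = 20/21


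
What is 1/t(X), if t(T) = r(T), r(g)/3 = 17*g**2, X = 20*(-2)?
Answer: 1/81600 ≈ 1.2255e-5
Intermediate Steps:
X = -40
r(g) = 51*g**2 (r(g) = 3*(17*g**2) = 51*g**2)
t(T) = 51*T**2
1/t(X) = 1/(51*(-40)**2) = 1/(51*1600) = 1/81600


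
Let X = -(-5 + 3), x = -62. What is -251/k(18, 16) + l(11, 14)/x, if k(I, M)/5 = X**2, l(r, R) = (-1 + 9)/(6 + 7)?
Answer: -101233/8060 ≈ -12.560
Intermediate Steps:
X = 2 (X = -1*(-2) = 2)
l(r, R) = 8/13
k(I, M) = 20 (k(I, M) = 5*2**2 = 5*4 = 20)
-251/k(18, 16) + l(11, 14)/x = -251/20 + (8/13)/(-62) = -251*1/20 + (8/13)*(-1/62) = -251/20 - 4/403 = -101233/8060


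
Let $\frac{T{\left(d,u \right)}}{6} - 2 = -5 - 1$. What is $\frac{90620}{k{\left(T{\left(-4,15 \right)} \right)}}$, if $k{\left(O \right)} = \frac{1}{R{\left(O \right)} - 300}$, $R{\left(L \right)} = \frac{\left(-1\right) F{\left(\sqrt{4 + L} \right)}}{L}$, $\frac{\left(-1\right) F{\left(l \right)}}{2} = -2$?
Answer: $- \frac{81512690}{3} \approx -2.7171 \cdot 10^{7}$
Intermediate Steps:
$F{\left(l \right)} = 4$ ($F{\left(l \right)} = \left(-2\right) \left(-2\right) = 4$)
$R{\left(L \right)} = - \frac{4}{L}$ ($R{\left(L \right)} = \frac{\left(-1\right) 4}{L} = - \frac{4}{L}$)
$T{\left(d,u \right)} = -24$ ($T{\left(d,u \right)} = 12 + 6 \left(-5 - 1\right) = 12 + 6 \left(-6\right) = 12 - 36 = -24$)
$k{\left(O \right)} = \frac{1}{-300 - \frac{4}{O}}$ ($k{\left(O \right)} = \frac{1}{- \frac{4}{O} - 300} = \frac{1}{-300 - \frac{4}{O}}$)
$\frac{90620}{k{\left(T{\left(-4,15 \right)} \right)}} = \frac{90620}{\left(-1\right) \left(-24\right) \frac{1}{4 + 300 \left(-24\right)}} = \frac{90620}{\left(-1\right) \left(-24\right) \frac{1}{4 - 7200}} = \frac{90620}{\left(-1\right) \left(-24\right) \frac{1}{-7196}} = \frac{90620}{\left(-1\right) \left(-24\right) \left(- \frac{1}{7196}\right)} = \frac{90620}{- \frac{6}{1799}} = 90620 \left(- \frac{1799}{6}\right) = - \frac{81512690}{3}$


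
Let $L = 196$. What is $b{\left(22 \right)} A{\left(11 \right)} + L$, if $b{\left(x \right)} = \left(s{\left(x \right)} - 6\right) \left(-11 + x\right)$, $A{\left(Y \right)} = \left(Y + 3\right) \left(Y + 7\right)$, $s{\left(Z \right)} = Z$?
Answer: $44548$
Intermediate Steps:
$A{\left(Y \right)} = \left(3 + Y\right) \left(7 + Y\right)$
$b{\left(x \right)} = \left(-11 + x\right) \left(-6 + x\right)$ ($b{\left(x \right)} = \left(x - 6\right) \left(-11 + x\right) = \left(-6 + x\right) \left(-11 + x\right) = \left(-11 + x\right) \left(-6 + x\right)$)
$b{\left(22 \right)} A{\left(11 \right)} + L = \left(66 + 22^{2} - 374\right) \left(21 + 11^{2} + 10 \cdot 11\right) + 196 = \left(66 + 484 - 374\right) \left(21 + 121 + 110\right) + 196 = 176 \cdot 252 + 196 = 44352 + 196 = 44548$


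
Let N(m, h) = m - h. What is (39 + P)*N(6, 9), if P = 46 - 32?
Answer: -159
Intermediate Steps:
P = 14
(39 + P)*N(6, 9) = (39 + 14)*(6 - 1*9) = 53*(6 - 9) = 53*(-3) = -159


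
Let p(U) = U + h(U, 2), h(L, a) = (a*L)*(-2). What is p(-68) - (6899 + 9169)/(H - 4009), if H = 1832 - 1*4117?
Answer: 216674/1049 ≈ 206.55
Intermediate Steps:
h(L, a) = -2*L*a (h(L, a) = (L*a)*(-2) = -2*L*a)
H = -2285 (H = 1832 - 4117 = -2285)
p(U) = -3*U (p(U) = U - 2*U*2 = U - 4*U = -3*U)
p(-68) - (6899 + 9169)/(H - 4009) = -3*(-68) - (6899 + 9169)/(-2285 - 4009) = 204 - 16068/(-6294) = 204 - 16068*(-1)/6294 = 204 - 1*(-2678/1049) = 204 + 2678/1049 = 216674/1049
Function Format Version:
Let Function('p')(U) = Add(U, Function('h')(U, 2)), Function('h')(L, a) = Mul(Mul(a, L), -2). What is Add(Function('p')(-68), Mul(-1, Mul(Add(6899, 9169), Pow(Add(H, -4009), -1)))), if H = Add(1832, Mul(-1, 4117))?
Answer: Rational(216674, 1049) ≈ 206.55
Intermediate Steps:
Function('h')(L, a) = Mul(-2, L, a) (Function('h')(L, a) = Mul(Mul(L, a), -2) = Mul(-2, L, a))
H = -2285 (H = Add(1832, -4117) = -2285)
Function('p')(U) = Mul(-3, U) (Function('p')(U) = Add(U, Mul(-2, U, 2)) = Add(U, Mul(-4, U)) = Mul(-3, U))
Add(Function('p')(-68), Mul(-1, Mul(Add(6899, 9169), Pow(Add(H, -4009), -1)))) = Add(Mul(-3, -68), Mul(-1, Mul(Add(6899, 9169), Pow(Add(-2285, -4009), -1)))) = Add(204, Mul(-1, Mul(16068, Pow(-6294, -1)))) = Add(204, Mul(-1, Mul(16068, Rational(-1, 6294)))) = Add(204, Mul(-1, Rational(-2678, 1049))) = Add(204, Rational(2678, 1049)) = Rational(216674, 1049)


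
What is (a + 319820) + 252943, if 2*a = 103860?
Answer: 624693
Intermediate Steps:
a = 51930 (a = (½)*103860 = 51930)
(a + 319820) + 252943 = (51930 + 319820) + 252943 = 371750 + 252943 = 624693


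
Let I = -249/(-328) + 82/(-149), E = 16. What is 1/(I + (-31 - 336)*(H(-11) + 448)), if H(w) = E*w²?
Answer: -48872/42759471011 ≈ -1.1430e-6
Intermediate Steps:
I = 10205/48872 (I = -249*(-1/328) + 82*(-1/149) = 249/328 - 82/149 = 10205/48872 ≈ 0.20881)
H(w) = 16*w²
1/(I + (-31 - 336)*(H(-11) + 448)) = 1/(10205/48872 + (-31 - 336)*(16*(-11)² + 448)) = 1/(10205/48872 - 367*(16*121 + 448)) = 1/(10205/48872 - 367*(1936 + 448)) = 1/(10205/48872 - 367*2384) = 1/(10205/48872 - 874928) = 1/(-42759471011/48872) = -48872/42759471011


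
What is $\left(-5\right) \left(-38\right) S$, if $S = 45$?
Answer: $8550$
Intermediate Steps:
$\left(-5\right) \left(-38\right) S = \left(-5\right) \left(-38\right) 45 = 190 \cdot 45 = 8550$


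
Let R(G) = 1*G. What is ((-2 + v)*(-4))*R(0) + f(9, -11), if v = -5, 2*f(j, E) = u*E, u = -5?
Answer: 55/2 ≈ 27.500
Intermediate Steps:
f(j, E) = -5*E/2 (f(j, E) = (-5*E)/2 = -5*E/2)
R(G) = G
((-2 + v)*(-4))*R(0) + f(9, -11) = ((-2 - 5)*(-4))*0 - 5/2*(-11) = -7*(-4)*0 + 55/2 = 28*0 + 55/2 = 0 + 55/2 = 55/2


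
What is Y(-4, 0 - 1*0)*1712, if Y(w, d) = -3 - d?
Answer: -5136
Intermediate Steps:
Y(-4, 0 - 1*0)*1712 = (-3 - (0 - 1*0))*1712 = (-3 - (0 + 0))*1712 = (-3 - 1*0)*1712 = (-3 + 0)*1712 = -3*1712 = -5136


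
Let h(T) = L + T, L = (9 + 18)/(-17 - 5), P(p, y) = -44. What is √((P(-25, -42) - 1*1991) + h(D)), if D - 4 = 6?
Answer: 3*I*√108966/22 ≈ 45.014*I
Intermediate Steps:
D = 10 (D = 4 + 6 = 10)
L = -27/22 (L = 27/(-22) = 27*(-1/22) = -27/22 ≈ -1.2273)
h(T) = -27/22 + T
√((P(-25, -42) - 1*1991) + h(D)) = √((-44 - 1*1991) + (-27/22 + 10)) = √((-44 - 1991) + 193/22) = √(-2035 + 193/22) = √(-44577/22) = 3*I*√108966/22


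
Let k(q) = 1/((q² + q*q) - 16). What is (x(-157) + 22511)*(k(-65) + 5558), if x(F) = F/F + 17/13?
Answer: 13719390180429/109642 ≈ 1.2513e+8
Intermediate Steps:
x(F) = 30/13 (x(F) = 1 + 17*(1/13) = 1 + 17/13 = 30/13)
k(q) = 1/(-16 + 2*q²) (k(q) = 1/((q² + q²) - 16) = 1/(2*q² - 16) = 1/(-16 + 2*q²))
(x(-157) + 22511)*(k(-65) + 5558) = (30/13 + 22511)*(1/(2*(-8 + (-65)²)) + 5558) = 292673*(1/(2*(-8 + 4225)) + 5558)/13 = 292673*((½)/4217 + 5558)/13 = 292673*((½)*(1/4217) + 5558)/13 = 292673*(1/8434 + 5558)/13 = (292673/13)*(46876173/8434) = 13719390180429/109642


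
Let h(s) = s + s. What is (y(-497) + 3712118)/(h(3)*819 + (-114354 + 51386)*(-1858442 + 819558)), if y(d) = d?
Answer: 3711621/65416452626 ≈ 5.6738e-5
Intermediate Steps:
h(s) = 2*s
(y(-497) + 3712118)/(h(3)*819 + (-114354 + 51386)*(-1858442 + 819558)) = (-497 + 3712118)/((2*3)*819 + (-114354 + 51386)*(-1858442 + 819558)) = 3711621/(6*819 - 62968*(-1038884)) = 3711621/(4914 + 65416447712) = 3711621/65416452626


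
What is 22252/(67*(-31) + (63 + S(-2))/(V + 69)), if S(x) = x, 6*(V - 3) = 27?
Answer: -3404556/317659 ≈ -10.718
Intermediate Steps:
V = 15/2 (V = 3 + (⅙)*27 = 3 + 9/2 = 15/2 ≈ 7.5000)
22252/(67*(-31) + (63 + S(-2))/(V + 69)) = 22252/(67*(-31) + (63 - 2)/(15/2 + 69)) = 22252/(-2077 + 61/(153/2)) = 22252/(-2077 + 61*(2/153)) = 22252/(-2077 + 122/153) = 22252/(-317659/153) = 22252*(-153/317659) = -3404556/317659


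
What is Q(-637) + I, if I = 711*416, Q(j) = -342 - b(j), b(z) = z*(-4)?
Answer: 292886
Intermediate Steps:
b(z) = -4*z
Q(j) = -342 + 4*j (Q(j) = -342 - (-4)*j = -342 + 4*j)
I = 295776
Q(-637) + I = (-342 + 4*(-637)) + 295776 = (-342 - 2548) + 295776 = -2890 + 295776 = 292886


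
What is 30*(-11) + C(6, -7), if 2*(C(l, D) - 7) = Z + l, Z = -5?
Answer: -645/2 ≈ -322.50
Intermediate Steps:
C(l, D) = 9/2 + l/2 (C(l, D) = 7 + (-5 + l)/2 = 7 + (-5/2 + l/2) = 9/2 + l/2)
30*(-11) + C(6, -7) = 30*(-11) + (9/2 + (½)*6) = -330 + (9/2 + 3) = -330 + 15/2 = -645/2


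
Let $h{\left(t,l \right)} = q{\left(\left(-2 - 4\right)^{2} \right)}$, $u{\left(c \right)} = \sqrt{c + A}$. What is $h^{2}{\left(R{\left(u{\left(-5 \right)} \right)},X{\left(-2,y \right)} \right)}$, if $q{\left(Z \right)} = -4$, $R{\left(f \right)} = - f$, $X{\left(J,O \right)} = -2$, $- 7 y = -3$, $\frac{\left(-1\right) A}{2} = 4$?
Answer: $16$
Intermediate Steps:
$A = -8$ ($A = \left(-2\right) 4 = -8$)
$y = \frac{3}{7}$ ($y = \left(- \frac{1}{7}\right) \left(-3\right) = \frac{3}{7} \approx 0.42857$)
$u{\left(c \right)} = \sqrt{-8 + c}$ ($u{\left(c \right)} = \sqrt{c - 8} = \sqrt{-8 + c}$)
$h{\left(t,l \right)} = -4$
$h^{2}{\left(R{\left(u{\left(-5 \right)} \right)},X{\left(-2,y \right)} \right)} = \left(-4\right)^{2} = 16$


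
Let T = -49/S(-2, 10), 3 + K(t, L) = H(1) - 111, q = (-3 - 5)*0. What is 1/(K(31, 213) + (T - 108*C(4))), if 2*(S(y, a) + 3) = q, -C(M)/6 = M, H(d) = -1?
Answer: 3/7480 ≈ 0.00040107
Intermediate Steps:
q = 0 (q = -8*0 = 0)
C(M) = -6*M
S(y, a) = -3 (S(y, a) = -3 + (½)*0 = -3 + 0 = -3)
K(t, L) = -115 (K(t, L) = -3 + (-1 - 111) = -3 - 112 = -115)
T = 49/3 (T = -49/(-3) = -49*(-⅓) = 49/3 ≈ 16.333)
1/(K(31, 213) + (T - 108*C(4))) = 1/(-115 + (49/3 - (-648)*4)) = 1/(-115 + (49/3 - 108*(-24))) = 1/(-115 + (49/3 + 2592)) = 1/(-115 + 7825/3) = 1/(7480/3) = 3/7480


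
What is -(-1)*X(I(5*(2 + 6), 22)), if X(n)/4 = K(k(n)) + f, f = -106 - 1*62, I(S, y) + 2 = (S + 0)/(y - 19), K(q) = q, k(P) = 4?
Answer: -656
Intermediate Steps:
I(S, y) = -2 + S/(-19 + y) (I(S, y) = -2 + (S + 0)/(y - 19) = -2 + S/(-19 + y))
f = -168 (f = -106 - 62 = -168)
X(n) = -656 (X(n) = 4*(4 - 168) = 4*(-164) = -656)
-(-1)*X(I(5*(2 + 6), 22)) = -(-1)*(-656) = -1*656 = -656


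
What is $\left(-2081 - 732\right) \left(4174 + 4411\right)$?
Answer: $-24149605$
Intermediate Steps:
$\left(-2081 - 732\right) \left(4174 + 4411\right) = \left(-2813\right) 8585 = -24149605$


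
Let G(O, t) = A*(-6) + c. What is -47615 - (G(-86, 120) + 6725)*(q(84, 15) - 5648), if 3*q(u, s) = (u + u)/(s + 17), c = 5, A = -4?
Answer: 76174315/2 ≈ 3.8087e+7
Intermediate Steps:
q(u, s) = 2*u/(3*(17 + s)) (q(u, s) = ((u + u)/(s + 17))/3 = ((2*u)/(17 + s))/3 = (2*u/(17 + s))/3 = 2*u/(3*(17 + s)))
G(O, t) = 29 (G(O, t) = -4*(-6) + 5 = 24 + 5 = 29)
-47615 - (G(-86, 120) + 6725)*(q(84, 15) - 5648) = -47615 - (29 + 6725)*((⅔)*84/(17 + 15) - 5648) = -47615 - 6754*((⅔)*84/32 - 5648) = -47615 - 6754*((⅔)*84*(1/32) - 5648) = -47615 - 6754*(7/4 - 5648) = -47615 - 6754*(-22585)/4 = -47615 - 1*(-76269545/2) = -47615 + 76269545/2 = 76174315/2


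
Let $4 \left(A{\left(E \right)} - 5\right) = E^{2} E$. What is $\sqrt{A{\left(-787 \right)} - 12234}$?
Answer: $\frac{i \sqrt{487492319}}{2} \approx 11040.0 i$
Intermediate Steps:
$A{\left(E \right)} = 5 + \frac{E^{3}}{4}$ ($A{\left(E \right)} = 5 + \frac{E^{2} E}{4} = 5 + \frac{E^{3}}{4}$)
$\sqrt{A{\left(-787 \right)} - 12234} = \sqrt{\left(5 + \frac{\left(-787\right)^{3}}{4}\right) - 12234} = \sqrt{\left(5 + \frac{1}{4} \left(-487443403\right)\right) - 12234} = \sqrt{\left(5 - \frac{487443403}{4}\right) - 12234} = \sqrt{- \frac{487443383}{4} - 12234} = \sqrt{- \frac{487492319}{4}} = \frac{i \sqrt{487492319}}{2}$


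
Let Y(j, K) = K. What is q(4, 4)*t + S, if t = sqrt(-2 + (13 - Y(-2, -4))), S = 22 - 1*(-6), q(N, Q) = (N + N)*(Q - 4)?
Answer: 28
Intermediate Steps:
q(N, Q) = 2*N*(-4 + Q) (q(N, Q) = (2*N)*(-4 + Q) = 2*N*(-4 + Q))
S = 28 (S = 22 + 6 = 28)
t = sqrt(15) (t = sqrt(-2 + (13 - 1*(-4))) = sqrt(-2 + (13 + 4)) = sqrt(-2 + 17) = sqrt(15) ≈ 3.8730)
q(4, 4)*t + S = (2*4*(-4 + 4))*sqrt(15) + 28 = (2*4*0)*sqrt(15) + 28 = 0*sqrt(15) + 28 = 0 + 28 = 28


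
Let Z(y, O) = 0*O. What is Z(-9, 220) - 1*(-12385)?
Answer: 12385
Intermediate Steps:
Z(y, O) = 0
Z(-9, 220) - 1*(-12385) = 0 - 1*(-12385) = 0 + 12385 = 12385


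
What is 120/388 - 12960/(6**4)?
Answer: -940/97 ≈ -9.6907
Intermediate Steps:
120/388 - 12960/(6**4) = 120*(1/388) - 12960/1296 = 30/97 - 12960/1296 = 30/97 - 270*1/27 = 30/97 - 10 = -940/97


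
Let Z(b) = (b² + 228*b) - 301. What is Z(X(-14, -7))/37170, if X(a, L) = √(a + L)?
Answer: -23/2655 + 38*I*√21/6195 ≈ -0.0086629 + 0.028109*I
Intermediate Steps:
X(a, L) = √(L + a)
Z(b) = -301 + b² + 228*b
Z(X(-14, -7))/37170 = (-301 + (√(-7 - 14))² + 228*√(-7 - 14))/37170 = (-301 + (√(-21))² + 228*√(-21))*(1/37170) = (-301 + (I*√21)² + 228*(I*√21))*(1/37170) = (-301 - 21 + 228*I*√21)*(1/37170) = (-322 + 228*I*√21)*(1/37170) = -23/2655 + 38*I*√21/6195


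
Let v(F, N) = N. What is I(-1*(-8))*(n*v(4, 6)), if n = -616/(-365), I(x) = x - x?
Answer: 0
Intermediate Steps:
I(x) = 0
n = 616/365 (n = -616*(-1/365) = 616/365 ≈ 1.6877)
I(-1*(-8))*(n*v(4, 6)) = 0*((616/365)*6) = 0*(3696/365) = 0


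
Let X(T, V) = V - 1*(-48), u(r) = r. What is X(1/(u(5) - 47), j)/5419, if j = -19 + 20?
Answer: 49/5419 ≈ 0.0090423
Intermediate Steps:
j = 1
X(T, V) = 48 + V (X(T, V) = V + 48 = 48 + V)
X(1/(u(5) - 47), j)/5419 = (48 + 1)/5419 = 49*(1/5419) = 49/5419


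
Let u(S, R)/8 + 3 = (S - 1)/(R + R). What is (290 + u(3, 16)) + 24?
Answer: 581/2 ≈ 290.50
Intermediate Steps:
u(S, R) = -24 + 4*(-1 + S)/R (u(S, R) = -24 + 8*((S - 1)/(R + R)) = -24 + 8*((-1 + S)/((2*R))) = -24 + 8*((-1 + S)*(1/(2*R))) = -24 + 8*((-1 + S)/(2*R)) = -24 + 4*(-1 + S)/R)
(290 + u(3, 16)) + 24 = (290 + 4*(-1 + 3 - 6*16)/16) + 24 = (290 + 4*(1/16)*(-1 + 3 - 96)) + 24 = (290 + 4*(1/16)*(-94)) + 24 = (290 - 47/2) + 24 = 533/2 + 24 = 581/2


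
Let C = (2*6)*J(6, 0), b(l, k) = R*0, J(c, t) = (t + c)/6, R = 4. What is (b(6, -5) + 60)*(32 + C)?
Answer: 2640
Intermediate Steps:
J(c, t) = c/6 + t/6 (J(c, t) = (c + t)*(1/6) = c/6 + t/6)
b(l, k) = 0 (b(l, k) = 4*0 = 0)
C = 12 (C = (2*6)*((1/6)*6 + (1/6)*0) = 12*(1 + 0) = 12*1 = 12)
(b(6, -5) + 60)*(32 + C) = (0 + 60)*(32 + 12) = 60*44 = 2640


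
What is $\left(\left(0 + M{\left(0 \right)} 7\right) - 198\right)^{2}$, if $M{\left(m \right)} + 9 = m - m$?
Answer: $68121$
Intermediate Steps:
$M{\left(m \right)} = -9$ ($M{\left(m \right)} = -9 + \left(m - m\right) = -9 + 0 = -9$)
$\left(\left(0 + M{\left(0 \right)} 7\right) - 198\right)^{2} = \left(\left(0 - 63\right) - 198\right)^{2} = \left(-63 - 198\right)^{2} = \left(-261\right)^{2} = 68121$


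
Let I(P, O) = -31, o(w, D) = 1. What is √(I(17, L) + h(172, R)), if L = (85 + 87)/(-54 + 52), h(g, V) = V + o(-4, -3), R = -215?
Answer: 7*I*√5 ≈ 15.652*I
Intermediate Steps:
h(g, V) = 1 + V (h(g, V) = V + 1 = 1 + V)
L = -86 (L = 172/(-2) = 172*(-½) = -86)
√(I(17, L) + h(172, R)) = √(-31 + (1 - 215)) = √(-31 - 214) = √(-245) = 7*I*√5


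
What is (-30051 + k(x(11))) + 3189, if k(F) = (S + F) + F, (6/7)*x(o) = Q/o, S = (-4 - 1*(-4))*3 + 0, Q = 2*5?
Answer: -886376/33 ≈ -26860.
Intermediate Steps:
Q = 10
S = 0 (S = (-4 + 4)*3 + 0 = 0*3 + 0 = 0 + 0 = 0)
x(o) = 35/(3*o) (x(o) = 7*(10/o)/6 = 35/(3*o))
k(F) = 2*F (k(F) = (0 + F) + F = F + F = 2*F)
(-30051 + k(x(11))) + 3189 = (-30051 + 2*((35/3)/11)) + 3189 = (-30051 + 2*((35/3)*(1/11))) + 3189 = (-30051 + 2*(35/33)) + 3189 = (-30051 + 70/33) + 3189 = -991613/33 + 3189 = -886376/33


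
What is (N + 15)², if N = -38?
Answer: 529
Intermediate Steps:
(N + 15)² = (-38 + 15)² = (-23)² = 529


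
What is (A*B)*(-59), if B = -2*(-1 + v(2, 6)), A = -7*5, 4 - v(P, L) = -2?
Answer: -20650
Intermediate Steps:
v(P, L) = 6 (v(P, L) = 4 - 1*(-2) = 4 + 2 = 6)
A = -35
B = -10 (B = -2*(-1 + 6) = -2*5 = -10)
(A*B)*(-59) = -35*(-10)*(-59) = 350*(-59) = -20650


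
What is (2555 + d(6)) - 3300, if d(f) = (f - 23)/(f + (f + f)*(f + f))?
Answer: -111767/150 ≈ -745.11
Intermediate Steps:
d(f) = (-23 + f)/(f + 4*f**2) (d(f) = (-23 + f)/(f + (2*f)*(2*f)) = (-23 + f)/(f + 4*f**2))
(2555 + d(6)) - 3300 = (2555 + (-23 + 6)/(6*(1 + 4*6))) - 3300 = (2555 + (1/6)*(-17)/(1 + 24)) - 3300 = (2555 + (1/6)*(-17)/25) - 3300 = (2555 + (1/6)*(1/25)*(-17)) - 3300 = (2555 - 17/150) - 3300 = 383233/150 - 3300 = -111767/150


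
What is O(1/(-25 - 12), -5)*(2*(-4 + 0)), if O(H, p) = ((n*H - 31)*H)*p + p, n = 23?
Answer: 101560/1369 ≈ 74.186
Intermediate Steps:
O(H, p) = p + H*p*(-31 + 23*H) (O(H, p) = ((23*H - 31)*H)*p + p = ((-31 + 23*H)*H)*p + p = (H*(-31 + 23*H))*p + p = H*p*(-31 + 23*H) + p = p + H*p*(-31 + 23*H))
O(1/(-25 - 12), -5)*(2*(-4 + 0)) = (-5*(1 - 31/(-25 - 12) + 23*(1/(-25 - 12))**2))*(2*(-4 + 0)) = (-5*(1 - 31/(-37) + 23*(1/(-37))**2))*(2*(-4)) = -5*(1 - 31*(-1/37) + 23*(-1/37)**2)*(-8) = -5*(1 + 31/37 + 23*(1/1369))*(-8) = -5*(1 + 31/37 + 23/1369)*(-8) = -5*2539/1369*(-8) = -12695/1369*(-8) = 101560/1369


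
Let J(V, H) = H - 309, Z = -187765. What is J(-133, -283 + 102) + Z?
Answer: -188255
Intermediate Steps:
J(V, H) = -309 + H
J(-133, -283 + 102) + Z = (-309 + (-283 + 102)) - 187765 = (-309 - 181) - 187765 = -490 - 187765 = -188255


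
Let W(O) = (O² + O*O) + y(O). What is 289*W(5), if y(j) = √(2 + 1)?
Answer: 14450 + 289*√3 ≈ 14951.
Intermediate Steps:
y(j) = √3
W(O) = √3 + 2*O² (W(O) = (O² + O*O) + √3 = (O² + O²) + √3 = 2*O² + √3 = √3 + 2*O²)
289*W(5) = 289*(√3 + 2*5²) = 289*(√3 + 2*25) = 289*(√3 + 50) = 289*(50 + √3) = 14450 + 289*√3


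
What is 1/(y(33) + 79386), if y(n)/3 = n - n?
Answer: 1/79386 ≈ 1.2597e-5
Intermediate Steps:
y(n) = 0 (y(n) = 3*(n - n) = 3*0 = 0)
1/(y(33) + 79386) = 1/(0 + 79386) = 1/79386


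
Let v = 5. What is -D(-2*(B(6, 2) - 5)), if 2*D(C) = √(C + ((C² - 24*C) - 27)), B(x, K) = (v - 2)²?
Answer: -√221/2 ≈ -7.4330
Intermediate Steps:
B(x, K) = 9 (B(x, K) = (5 - 2)² = 3² = 9)
D(C) = √(-27 + C² - 23*C)/2 (D(C) = √(C + ((C² - 24*C) - 27))/2 = √(C + (-27 + C² - 24*C))/2 = √(-27 + C² - 23*C)/2)
-D(-2*(B(6, 2) - 5)) = -√(-27 + (-2*(9 - 5))² - (-46)*(9 - 5))/2 = -√(-27 + (-2*4)² - (-46)*4)/2 = -√(-27 + (-8)² - 23*(-8))/2 = -√(-27 + 64 + 184)/2 = -√221/2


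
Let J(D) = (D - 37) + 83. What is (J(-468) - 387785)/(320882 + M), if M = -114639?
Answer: -388207/206243 ≈ -1.8823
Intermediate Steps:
J(D) = 46 + D (J(D) = (-37 + D) + 83 = 46 + D)
(J(-468) - 387785)/(320882 + M) = ((46 - 468) - 387785)/(320882 - 114639) = (-422 - 387785)/206243 = -388207*1/206243 = -388207/206243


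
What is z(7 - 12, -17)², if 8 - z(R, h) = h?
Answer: 625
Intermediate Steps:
z(R, h) = 8 - h
z(7 - 12, -17)² = (8 - 1*(-17))² = (8 + 17)² = 25² = 625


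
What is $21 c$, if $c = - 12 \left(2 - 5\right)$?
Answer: $756$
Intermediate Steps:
$c = 36$ ($c = - 12 \left(2 - 5\right) = \left(-12\right) \left(-3\right) = 36$)
$21 c = 21 \cdot 36 = 756$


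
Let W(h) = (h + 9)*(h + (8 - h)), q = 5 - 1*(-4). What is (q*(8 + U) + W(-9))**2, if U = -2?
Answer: 2916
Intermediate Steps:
q = 9 (q = 5 + 4 = 9)
W(h) = 72 + 8*h (W(h) = (9 + h)*8 = 72 + 8*h)
(q*(8 + U) + W(-9))**2 = (9*(8 - 2) + (72 + 8*(-9)))**2 = (9*6 + (72 - 72))**2 = (54 + 0)**2 = 54**2 = 2916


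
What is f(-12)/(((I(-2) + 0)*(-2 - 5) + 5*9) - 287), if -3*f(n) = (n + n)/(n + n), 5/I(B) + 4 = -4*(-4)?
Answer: 4/2939 ≈ 0.0013610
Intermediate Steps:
I(B) = 5/12 (I(B) = 5/(-4 - 4*(-4)) = 5/(-4 + 16) = 5/12)
f(n) = -1/3 (f(n) = -(n + n)/(3*(n + n)) = -2*n/(3*(2*n)) = -2*n*1/(2*n)/3 = -1/3*1 = -1/3)
f(-12)/(((I(-2) + 0)*(-2 - 5) + 5*9) - 287) = -1/3/(((5/12 + 0)*(-2 - 5) + 5*9) - 287) = -1/3/(((5/12)*(-7) + 45) - 287) = -1/3/((-35/12 + 45) - 287) = -1/3/(505/12 - 287) = -1/3/(-2939/12) = -12/2939*(-1/3) = 4/2939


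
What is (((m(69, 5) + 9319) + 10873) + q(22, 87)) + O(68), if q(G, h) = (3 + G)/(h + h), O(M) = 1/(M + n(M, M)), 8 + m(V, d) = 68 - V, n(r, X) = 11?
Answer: 277437667/13746 ≈ 20183.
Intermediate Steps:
m(V, d) = 60 - V (m(V, d) = -8 + (68 - V) = 60 - V)
O(M) = 1/(11 + M) (O(M) = 1/(M + 11) = 1/(11 + M))
q(G, h) = (3 + G)/(2*h) (q(G, h) = (3 + G)/((2*h)) = (3 + G)*(1/(2*h)) = (3 + G)/(2*h))
(((m(69, 5) + 9319) + 10873) + q(22, 87)) + O(68) = ((((60 - 1*69) + 9319) + 10873) + (½)*(3 + 22)/87) + 1/(11 + 68) = ((((60 - 69) + 9319) + 10873) + (½)*(1/87)*25) + 1/79 = (((-9 + 9319) + 10873) + 25/174) + 1/79 = ((9310 + 10873) + 25/174) + 1/79 = (20183 + 25/174) + 1/79 = 3511867/174 + 1/79 = 277437667/13746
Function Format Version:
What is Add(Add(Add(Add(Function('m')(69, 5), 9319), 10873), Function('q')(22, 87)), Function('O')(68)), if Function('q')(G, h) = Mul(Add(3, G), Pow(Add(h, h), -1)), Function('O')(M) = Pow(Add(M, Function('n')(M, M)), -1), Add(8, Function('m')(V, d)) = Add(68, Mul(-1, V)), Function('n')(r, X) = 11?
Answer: Rational(277437667, 13746) ≈ 20183.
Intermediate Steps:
Function('m')(V, d) = Add(60, Mul(-1, V)) (Function('m')(V, d) = Add(-8, Add(68, Mul(-1, V))) = Add(60, Mul(-1, V)))
Function('O')(M) = Pow(Add(11, M), -1) (Function('O')(M) = Pow(Add(M, 11), -1) = Pow(Add(11, M), -1))
Function('q')(G, h) = Mul(Rational(1, 2), Pow(h, -1), Add(3, G)) (Function('q')(G, h) = Mul(Add(3, G), Pow(Mul(2, h), -1)) = Mul(Add(3, G), Mul(Rational(1, 2), Pow(h, -1))) = Mul(Rational(1, 2), Pow(h, -1), Add(3, G)))
Add(Add(Add(Add(Function('m')(69, 5), 9319), 10873), Function('q')(22, 87)), Function('O')(68)) = Add(Add(Add(Add(Add(60, Mul(-1, 69)), 9319), 10873), Mul(Rational(1, 2), Pow(87, -1), Add(3, 22))), Pow(Add(11, 68), -1)) = Add(Add(Add(Add(Add(60, -69), 9319), 10873), Mul(Rational(1, 2), Rational(1, 87), 25)), Pow(79, -1)) = Add(Add(Add(Add(-9, 9319), 10873), Rational(25, 174)), Rational(1, 79)) = Add(Add(Add(9310, 10873), Rational(25, 174)), Rational(1, 79)) = Add(Add(20183, Rational(25, 174)), Rational(1, 79)) = Add(Rational(3511867, 174), Rational(1, 79)) = Rational(277437667, 13746)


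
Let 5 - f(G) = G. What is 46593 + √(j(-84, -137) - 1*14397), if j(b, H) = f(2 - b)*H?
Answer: 46593 + 10*I*√33 ≈ 46593.0 + 57.446*I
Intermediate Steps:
f(G) = 5 - G
j(b, H) = H*(3 + b) (j(b, H) = (5 - (2 - b))*H = (5 + (-2 + b))*H = (3 + b)*H = H*(3 + b))
46593 + √(j(-84, -137) - 1*14397) = 46593 + √(-137*(3 - 84) - 1*14397) = 46593 + √(-137*(-81) - 14397) = 46593 + √(11097 - 14397) = 46593 + √(-3300) = 46593 + 10*I*√33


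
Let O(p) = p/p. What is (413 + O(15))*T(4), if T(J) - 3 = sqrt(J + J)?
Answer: 1242 + 828*sqrt(2) ≈ 2413.0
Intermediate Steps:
O(p) = 1
T(J) = 3 + sqrt(2)*sqrt(J) (T(J) = 3 + sqrt(J + J) = 3 + sqrt(2*J) = 3 + sqrt(2)*sqrt(J))
(413 + O(15))*T(4) = (413 + 1)*(3 + sqrt(2)*sqrt(4)) = 414*(3 + sqrt(2)*2) = 414*(3 + 2*sqrt(2)) = 1242 + 828*sqrt(2)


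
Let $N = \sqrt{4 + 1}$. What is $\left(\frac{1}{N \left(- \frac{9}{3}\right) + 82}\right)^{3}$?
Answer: $\frac{1}{\left(82 - 3 \sqrt{5}\right)^{3}} \approx 2.3429 \cdot 10^{-6}$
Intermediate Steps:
$N = \sqrt{5} \approx 2.2361$
$\left(\frac{1}{N \left(- \frac{9}{3}\right) + 82}\right)^{3} = \left(\frac{1}{\sqrt{5} \left(- \frac{9}{3}\right) + 82}\right)^{3} = \left(\frac{1}{\sqrt{5} \left(\left(-9\right) \frac{1}{3}\right) + 82}\right)^{3} = \left(\frac{1}{\sqrt{5} \left(-3\right) + 82}\right)^{3} = \left(\frac{1}{- 3 \sqrt{5} + 82}\right)^{3} = \left(\frac{1}{82 - 3 \sqrt{5}}\right)^{3} = \frac{1}{\left(82 - 3 \sqrt{5}\right)^{3}}$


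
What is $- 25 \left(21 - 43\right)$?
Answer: $550$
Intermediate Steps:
$- 25 \left(21 - 43\right) = \left(-25\right) \left(-22\right) = 550$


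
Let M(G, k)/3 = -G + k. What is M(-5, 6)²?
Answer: 1089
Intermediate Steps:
M(G, k) = -3*G + 3*k (M(G, k) = 3*(-G + k) = 3*(k - G) = -3*G + 3*k)
M(-5, 6)² = (-3*(-5) + 3*6)² = (15 + 18)² = 33² = 1089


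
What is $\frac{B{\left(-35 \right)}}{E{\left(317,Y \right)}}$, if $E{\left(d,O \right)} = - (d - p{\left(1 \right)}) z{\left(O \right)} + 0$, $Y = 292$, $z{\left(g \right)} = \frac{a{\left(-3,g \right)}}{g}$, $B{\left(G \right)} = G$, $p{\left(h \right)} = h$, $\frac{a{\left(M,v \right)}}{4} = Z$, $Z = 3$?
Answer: $\frac{2555}{948} \approx 2.6951$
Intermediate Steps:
$a{\left(M,v \right)} = 12$ ($a{\left(M,v \right)} = 4 \cdot 3 = 12$)
$z{\left(g \right)} = \frac{12}{g}$
$E{\left(d,O \right)} = \frac{12 \left(1 - d\right)}{O}$ ($E{\left(d,O \right)} = - (d - 1) \frac{12}{O} + 0 = - (-1 + d) \frac{12}{O} + 0 = \left(1 - d\right) \frac{12}{O} + 0 = \frac{12 \left(1 - d\right)}{O} + 0 = \frac{12 \left(1 - d\right)}{O}$)
$\frac{B{\left(-35 \right)}}{E{\left(317,Y \right)}} = - \frac{35}{12 \cdot \frac{1}{292} \left(1 - 317\right)} = - \frac{35}{12 \cdot \frac{1}{292} \left(-316\right)} = - \frac{35}{- \frac{948}{73}} = \left(-35\right) \left(- \frac{73}{948}\right) = \frac{2555}{948}$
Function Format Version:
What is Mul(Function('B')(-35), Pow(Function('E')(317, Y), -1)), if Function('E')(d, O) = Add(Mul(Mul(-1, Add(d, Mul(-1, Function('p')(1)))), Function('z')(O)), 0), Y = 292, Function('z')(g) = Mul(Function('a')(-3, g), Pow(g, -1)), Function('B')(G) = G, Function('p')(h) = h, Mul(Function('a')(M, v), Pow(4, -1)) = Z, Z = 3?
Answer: Rational(2555, 948) ≈ 2.6951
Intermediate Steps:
Function('a')(M, v) = 12 (Function('a')(M, v) = Mul(4, 3) = 12)
Function('z')(g) = Mul(12, Pow(g, -1))
Function('E')(d, O) = Mul(12, Pow(O, -1), Add(1, Mul(-1, d))) (Function('E')(d, O) = Add(Mul(Mul(-1, Add(d, Mul(-1, 1))), Mul(12, Pow(O, -1))), 0) = Add(Mul(Mul(-1, Add(d, -1)), Mul(12, Pow(O, -1))), 0) = Add(Mul(Mul(-1, Add(-1, d)), Mul(12, Pow(O, -1))), 0) = Add(Mul(Add(1, Mul(-1, d)), Mul(12, Pow(O, -1))), 0) = Add(Mul(12, Pow(O, -1), Add(1, Mul(-1, d))), 0) = Mul(12, Pow(O, -1), Add(1, Mul(-1, d))))
Mul(Function('B')(-35), Pow(Function('E')(317, Y), -1)) = Mul(-35, Pow(Mul(12, Pow(292, -1), Add(1, Mul(-1, 317))), -1)) = Mul(-35, Pow(Mul(12, Rational(1, 292), Add(1, -317)), -1)) = Mul(-35, Pow(Mul(12, Rational(1, 292), -316), -1)) = Mul(-35, Pow(Rational(-948, 73), -1)) = Mul(-35, Rational(-73, 948)) = Rational(2555, 948)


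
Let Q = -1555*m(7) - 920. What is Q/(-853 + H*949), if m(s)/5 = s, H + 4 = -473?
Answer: 55345/453526 ≈ 0.12203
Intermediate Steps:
H = -477 (H = -4 - 473 = -477)
m(s) = 5*s
Q = -55345 (Q = -7775*7 - 920 = -1555*35 - 920 = -54425 - 920 = -55345)
Q/(-853 + H*949) = -55345/(-853 - 477*949) = -55345/(-853 - 452673) = -55345/(-453526) = -55345*(-1/453526) = 55345/453526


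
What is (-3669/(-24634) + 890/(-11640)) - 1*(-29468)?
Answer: 422483401529/14336988 ≈ 29468.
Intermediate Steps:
(-3669/(-24634) + 890/(-11640)) - 1*(-29468) = (-3669*(-1/24634) + 890*(-1/11640)) + 29468 = (3669/24634 - 89/1164) + 29468 = 1039145/14336988 + 29468 = 422483401529/14336988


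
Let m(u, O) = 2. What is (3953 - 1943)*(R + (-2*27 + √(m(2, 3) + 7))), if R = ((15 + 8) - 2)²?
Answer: 783900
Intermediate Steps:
R = 441 (R = (23 - 2)² = 21² = 441)
(3953 - 1943)*(R + (-2*27 + √(m(2, 3) + 7))) = (3953 - 1943)*(441 + (-2*27 + √(2 + 7))) = 2010*(441 + (-54 + √9)) = 2010*(441 + (-54 + 3)) = 2010*(441 - 51) = 2010*390 = 783900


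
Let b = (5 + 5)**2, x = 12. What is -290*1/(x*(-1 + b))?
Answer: -145/594 ≈ -0.24411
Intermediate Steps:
b = 100 (b = 10**2 = 100)
-290*1/(x*(-1 + b)) = -290*1/(12*(-1 + 100)) = -290/(12*99) = -290/1188 = -290*1/1188 = -145/594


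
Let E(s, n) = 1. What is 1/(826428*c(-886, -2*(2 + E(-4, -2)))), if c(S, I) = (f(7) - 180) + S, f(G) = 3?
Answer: -1/878492964 ≈ -1.1383e-9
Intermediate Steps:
c(S, I) = -177 + S (c(S, I) = (3 - 180) + S = -177 + S)
1/(826428*c(-886, -2*(2 + E(-4, -2)))) = 1/(826428*(-177 - 886)) = (1/826428)/(-1063) = (1/826428)*(-1/1063) = -1/878492964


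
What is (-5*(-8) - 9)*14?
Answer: 434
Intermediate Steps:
(-5*(-8) - 9)*14 = (40 - 9)*14 = 31*14 = 434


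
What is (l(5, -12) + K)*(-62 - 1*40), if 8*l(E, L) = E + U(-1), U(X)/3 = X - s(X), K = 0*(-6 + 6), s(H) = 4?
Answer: 255/2 ≈ 127.50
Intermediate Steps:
K = 0 (K = 0*0 = 0)
U(X) = -12 + 3*X (U(X) = 3*(X - 1*4) = 3*(X - 4) = 3*(-4 + X) = -12 + 3*X)
l(E, L) = -15/8 + E/8 (l(E, L) = (E + (-12 + 3*(-1)))/8 = (E + (-12 - 3))/8 = (E - 15)/8 = (-15 + E)/8 = -15/8 + E/8)
(l(5, -12) + K)*(-62 - 1*40) = ((-15/8 + (⅛)*5) + 0)*(-62 - 1*40) = ((-15/8 + 5/8) + 0)*(-62 - 40) = (-5/4 + 0)*(-102) = -5/4*(-102) = 255/2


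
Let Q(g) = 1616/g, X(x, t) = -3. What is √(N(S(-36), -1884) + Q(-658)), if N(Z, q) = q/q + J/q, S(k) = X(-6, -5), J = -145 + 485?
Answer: I*√39293573466/154959 ≈ 1.2792*I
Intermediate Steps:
J = 340
S(k) = -3
N(Z, q) = 1 + 340/q (N(Z, q) = q/q + 340/q = 1 + 340/q)
√(N(S(-36), -1884) + Q(-658)) = √((340 - 1884)/(-1884) + 1616/(-658)) = √(-1/1884*(-1544) + 1616*(-1/658)) = √(386/471 - 808/329) = √(-253574/154959) = I*√39293573466/154959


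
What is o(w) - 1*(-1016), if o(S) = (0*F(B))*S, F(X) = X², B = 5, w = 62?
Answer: 1016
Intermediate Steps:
o(S) = 0 (o(S) = (0*5²)*S = (0*25)*S = 0*S = 0)
o(w) - 1*(-1016) = 0 - 1*(-1016) = 0 + 1016 = 1016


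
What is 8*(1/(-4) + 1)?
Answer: 6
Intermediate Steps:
8*(1/(-4) + 1) = 8*(-¼ + 1) = 8*(¾) = 6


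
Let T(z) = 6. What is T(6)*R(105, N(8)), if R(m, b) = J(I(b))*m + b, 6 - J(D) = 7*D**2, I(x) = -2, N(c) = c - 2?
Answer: -13824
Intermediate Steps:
N(c) = -2 + c
J(D) = 6 - 7*D**2
R(m, b) = b - 22*m (R(m, b) = (6 - 7*(-2)**2)*m + b = (6 - 7*4)*m + b = (6 - 28)*m + b = -22*m + b = b - 22*m)
T(6)*R(105, N(8)) = 6*((-2 + 8) - 22*105) = 6*(6 - 2310) = 6*(-2304) = -13824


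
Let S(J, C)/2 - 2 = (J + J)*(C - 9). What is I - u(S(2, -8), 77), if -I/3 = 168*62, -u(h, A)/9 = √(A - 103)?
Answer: -31248 + 9*I*√26 ≈ -31248.0 + 45.891*I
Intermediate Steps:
S(J, C) = 4 + 4*J*(-9 + C) (S(J, C) = 4 + 2*((J + J)*(C - 9)) = 4 + 2*((2*J)*(-9 + C)) = 4 + 2*(2*J*(-9 + C)) = 4 + 4*J*(-9 + C))
u(h, A) = -9*√(-103 + A) (u(h, A) = -9*√(A - 103) = -9*√(-103 + A))
I = -31248 (I = -504*62 = -3*10416 = -31248)
I - u(S(2, -8), 77) = -31248 - (-9)*√(-103 + 77) = -31248 - (-9)*√(-26) = -31248 - (-9)*I*√26 = -31248 + 9*I*√26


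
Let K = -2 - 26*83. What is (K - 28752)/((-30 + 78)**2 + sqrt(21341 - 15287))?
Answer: -11870208/883727 + 5152*sqrt(6054)/883727 ≈ -12.978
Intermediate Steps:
K = -2160 (K = -2 - 2158 = -2160)
(K - 28752)/((-30 + 78)**2 + sqrt(21341 - 15287)) = (-2160 - 28752)/((-30 + 78)**2 + sqrt(21341 - 15287)) = -30912/(48**2 + sqrt(6054)) = -30912/(2304 + sqrt(6054))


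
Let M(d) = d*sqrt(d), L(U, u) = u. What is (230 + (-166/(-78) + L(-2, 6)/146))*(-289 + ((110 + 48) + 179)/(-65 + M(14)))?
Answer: -297386855204/4216407 - 3118531948*sqrt(14)/4216407 ≈ -73298.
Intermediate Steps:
M(d) = d**(3/2)
(230 + (-166/(-78) + L(-2, 6)/146))*(-289 + ((110 + 48) + 179)/(-65 + M(14))) = (230 + (-166/(-78) + 6/146))*(-289 + ((110 + 48) + 179)/(-65 + 14**(3/2))) = (230 + (-166*(-1/78) + 6*(1/146)))*(-289 + (158 + 179)/(-65 + 14*sqrt(14))) = (230 + (83/39 + 3/73))*(-289 + 337/(-65 + 14*sqrt(14))) = (230 + 6176/2847)*(-289 + 337/(-65 + 14*sqrt(14))) = 660986*(-289 + 337/(-65 + 14*sqrt(14)))/2847 = -191024954/2847 + 222752282/(2847*(-65 + 14*sqrt(14)))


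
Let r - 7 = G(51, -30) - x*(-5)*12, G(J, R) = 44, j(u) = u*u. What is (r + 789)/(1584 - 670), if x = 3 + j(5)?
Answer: 1260/457 ≈ 2.7571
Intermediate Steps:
j(u) = u²
x = 28 (x = 3 + 5² = 3 + 25 = 28)
r = 1731 (r = 7 + (44 - 28*(-5)*12) = 7 + (44 - (-140)*12) = 7 + (44 - 1*(-1680)) = 7 + (44 + 1680) = 7 + 1724 = 1731)
(r + 789)/(1584 - 670) = (1731 + 789)/(1584 - 670) = 2520/914 = 2520*(1/914) = 1260/457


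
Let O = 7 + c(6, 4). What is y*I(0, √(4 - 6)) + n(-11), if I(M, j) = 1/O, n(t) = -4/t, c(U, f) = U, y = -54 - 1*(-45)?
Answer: -47/143 ≈ -0.32867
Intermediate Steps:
y = -9 (y = -54 + 45 = -9)
O = 13 (O = 7 + 6 = 13)
I(M, j) = 1/13
y*I(0, √(4 - 6)) + n(-11) = -9*1/13 - 4/(-11) = -9/13 - 4*(-1/11) = -9/13 + 4/11 = -47/143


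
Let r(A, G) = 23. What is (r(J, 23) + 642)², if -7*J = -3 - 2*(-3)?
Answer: 442225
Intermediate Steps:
J = -3/7 (J = -(-3 - 2*(-3))/7 = -(-3 + 6)/7 = -⅐*3 = -3/7 ≈ -0.42857)
(r(J, 23) + 642)² = (23 + 642)² = 665² = 442225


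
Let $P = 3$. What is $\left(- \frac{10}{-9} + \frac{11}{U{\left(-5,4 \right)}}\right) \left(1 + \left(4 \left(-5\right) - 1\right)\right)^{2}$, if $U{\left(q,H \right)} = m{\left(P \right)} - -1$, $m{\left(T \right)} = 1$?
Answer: $\frac{23800}{9} \approx 2644.4$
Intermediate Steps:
$U{\left(q,H \right)} = 2$ ($U{\left(q,H \right)} = 1 - -1 = 1 + 1 = 2$)
$\left(- \frac{10}{-9} + \frac{11}{U{\left(-5,4 \right)}}\right) \left(1 + \left(4 \left(-5\right) - 1\right)\right)^{2} = \left(- \frac{10}{-9} + \frac{11}{2}\right) \left(1 + \left(4 \left(-5\right) - 1\right)\right)^{2} = \left(\left(-10\right) \left(- \frac{1}{9}\right) + 11 \cdot \frac{1}{2}\right) \left(1 - 21\right)^{2} = \left(\frac{10}{9} + \frac{11}{2}\right) \left(1 - 21\right)^{2} = \frac{119 \left(-20\right)^{2}}{18} = \frac{119}{18} \cdot 400 = \frac{23800}{9}$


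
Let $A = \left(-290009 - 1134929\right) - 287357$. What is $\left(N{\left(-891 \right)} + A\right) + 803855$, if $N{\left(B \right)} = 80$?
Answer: $-908360$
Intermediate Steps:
$A = -1712295$ ($A = -1424938 - 287357 = -1712295$)
$\left(N{\left(-891 \right)} + A\right) + 803855 = \left(80 - 1712295\right) + 803855 = -1712215 + 803855 = -908360$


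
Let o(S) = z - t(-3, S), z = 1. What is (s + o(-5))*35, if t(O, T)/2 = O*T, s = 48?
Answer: 665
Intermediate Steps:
t(O, T) = 2*O*T (t(O, T) = 2*(O*T) = 2*O*T)
o(S) = 1 + 6*S (o(S) = 1 - 2*(-3)*S = 1 - (-6)*S = 1 + 6*S)
(s + o(-5))*35 = (48 + (1 + 6*(-5)))*35 = (48 + (1 - 30))*35 = (48 - 29)*35 = 19*35 = 665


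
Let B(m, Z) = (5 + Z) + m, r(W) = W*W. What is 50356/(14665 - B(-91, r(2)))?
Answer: 50356/14747 ≈ 3.4147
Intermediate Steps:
r(W) = W**2
B(m, Z) = 5 + Z + m
50356/(14665 - B(-91, r(2))) = 50356/(14665 - (5 + 2**2 - 91)) = 50356/(14665 - (5 + 4 - 91)) = 50356/(14665 - 1*(-82)) = 50356/(14665 + 82) = 50356/14747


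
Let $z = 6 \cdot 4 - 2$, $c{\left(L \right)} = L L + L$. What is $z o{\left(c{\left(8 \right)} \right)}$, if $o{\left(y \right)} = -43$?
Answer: $-946$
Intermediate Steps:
$c{\left(L \right)} = L + L^{2}$ ($c{\left(L \right)} = L^{2} + L = L + L^{2}$)
$z = 22$ ($z = 24 - 2 = 22$)
$z o{\left(c{\left(8 \right)} \right)} = 22 \left(-43\right) = -946$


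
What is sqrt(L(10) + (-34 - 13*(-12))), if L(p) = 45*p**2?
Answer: sqrt(4622) ≈ 67.985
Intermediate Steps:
sqrt(L(10) + (-34 - 13*(-12))) = sqrt(45*10**2 + (-34 - 13*(-12))) = sqrt(45*100 + (-34 + 156)) = sqrt(4500 + 122) = sqrt(4622)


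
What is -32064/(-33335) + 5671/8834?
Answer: 472296161/294481390 ≈ 1.6038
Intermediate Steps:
-32064/(-33335) + 5671/8834 = -32064*(-1/33335) + 5671*(1/8834) = 32064/33335 + 5671/8834 = 472296161/294481390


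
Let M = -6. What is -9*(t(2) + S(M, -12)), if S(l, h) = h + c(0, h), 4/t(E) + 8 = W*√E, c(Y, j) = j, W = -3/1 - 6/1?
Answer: 10440/49 + 162*√2/49 ≈ 217.74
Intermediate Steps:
W = -9 (W = -3*1 - 6*1 = -3 - 6 = -9)
t(E) = 4/(-8 - 9*√E)
S(l, h) = 2*h (S(l, h) = h + h = 2*h)
-9*(t(2) + S(M, -12)) = -9*(-4/(8 + 9*√2) + 2*(-12)) = -9*(-4/(8 + 9*√2) - 24) = -9*(-24 - 4/(8 + 9*√2)) = 216 + 36/(8 + 9*√2)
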